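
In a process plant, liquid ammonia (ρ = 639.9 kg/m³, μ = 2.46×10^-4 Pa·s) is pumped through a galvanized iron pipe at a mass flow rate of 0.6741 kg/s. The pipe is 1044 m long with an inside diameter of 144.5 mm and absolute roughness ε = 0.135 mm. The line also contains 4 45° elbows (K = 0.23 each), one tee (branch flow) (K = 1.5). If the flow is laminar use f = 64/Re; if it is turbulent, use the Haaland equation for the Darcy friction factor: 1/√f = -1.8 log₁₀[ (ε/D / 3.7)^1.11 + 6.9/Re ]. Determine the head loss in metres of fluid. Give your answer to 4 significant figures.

A = πD²/4 = π(0.1445)²/4 = 0.0164 m²; mean velocity V = ṁ/(ρA) = 0.6741/(639.9 · 0.0164) = 0.06424 m/s.
Reynolds number Re = ρVD/μ = 639.9 · 0.06424 · 0.1445 / 0.000246 = 2.415e+04.
Re > 4000 → turbulent. Relative roughness ε/D = 0.000135/0.1445 = 0.000934. Haaland: 1/√f = -1.8 log₁₀[(0.000934/3.7)^1.11 + 6.9/2.415e+04] = -1.8 log₁₀[0.000102 + 0.000286] = 6.142, so f = 0.02651.
Total minor-loss coefficient ΣK = 4·0.23 + 1·1.5 = 2.42.
ΔP = [f·L/D + ΣK]·(ρV²/2) = [0.02651·1044/0.1445 + 2.42]·(639.9·0.06424²/2) = [191.5 + 2.42]·1.32 = 256.1 Pa.
Head loss h_f = ΔP/(ρg) = 256.1/(639.9·9.81) = 0.04079 m.

h_f ≈ 0.04079 m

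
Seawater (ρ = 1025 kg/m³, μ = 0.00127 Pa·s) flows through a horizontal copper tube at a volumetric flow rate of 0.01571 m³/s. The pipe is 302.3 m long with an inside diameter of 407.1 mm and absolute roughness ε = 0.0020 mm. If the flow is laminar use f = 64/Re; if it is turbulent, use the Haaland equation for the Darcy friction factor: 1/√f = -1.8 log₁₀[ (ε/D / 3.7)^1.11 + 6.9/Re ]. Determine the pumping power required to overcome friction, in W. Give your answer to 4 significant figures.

P ≈ 1.903 W

Cross-sectional area A = πD²/4 = π(0.4071)²/4 = 0.1302 m²; mean velocity V = Q/A = 0.01571/0.1302 = 0.1207 m/s.
Reynolds number Re = ρVD/μ = 1025 · 0.1207 · 0.4071 / 0.00127 = 3.966e+04.
Re > 4000 → turbulent. Relative roughness ε/D = 2e-06/0.4071 = 4.91e-06. Haaland: 1/√f = -1.8 log₁₀[(4.91e-06/3.7)^1.11 + 6.9/3.966e+04] = -1.8 log₁₀[3e-07 + 0.000174] = 6.766, so f = 0.02185.
Darcy-Weisbach: ΔP = f(L/D)(ρV²/2) = 0.02185·(302.3/0.4071)·(1025·0.1207²/2) = 0.02185·742.6·7.466 = 121.1 Pa.
Pumping power P = QΔP = 0.01571·121.1 = 1.9026 W = 1.903 W.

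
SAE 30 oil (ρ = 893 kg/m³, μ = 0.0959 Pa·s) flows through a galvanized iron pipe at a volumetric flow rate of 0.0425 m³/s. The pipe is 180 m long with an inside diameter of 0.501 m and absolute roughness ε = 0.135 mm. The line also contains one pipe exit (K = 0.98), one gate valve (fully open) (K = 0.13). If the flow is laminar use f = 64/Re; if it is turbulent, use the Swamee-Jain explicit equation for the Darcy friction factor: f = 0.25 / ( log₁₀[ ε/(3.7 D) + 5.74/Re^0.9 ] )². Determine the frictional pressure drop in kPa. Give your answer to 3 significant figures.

ΔP ≈ 0.497 kPa

Cross-sectional area A = πD²/4 = π(0.501)²/4 = 0.1971 m²; mean velocity V = Q/A = 0.0425/0.1971 = 0.2156 m/s.
Reynolds number Re = ρVD/μ = 893 · 0.2156 · 0.501 / 0.0959 = 1006.
Re < 2300 → laminar flow, so f = 64/Re = 64/1006 = 0.06363 (the turbulent correlation is not needed).
Total minor-loss coefficient ΣK = 1·0.98 + 1·0.13 = 1.11.
ΔP = [f·L/D + ΣK]·(ρV²/2) = [0.06363·180/0.501 + 1.11]·(893·0.2156²/2) = [22.86 + 1.11]·20.75 = 497.5 Pa.
ΔP = 497.5 Pa = 0.497 kPa.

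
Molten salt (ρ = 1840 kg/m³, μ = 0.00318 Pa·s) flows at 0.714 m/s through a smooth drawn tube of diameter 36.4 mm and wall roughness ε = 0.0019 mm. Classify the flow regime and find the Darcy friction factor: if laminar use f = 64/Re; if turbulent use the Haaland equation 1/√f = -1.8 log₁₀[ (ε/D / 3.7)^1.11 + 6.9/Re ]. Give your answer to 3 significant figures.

Re = ρVD/μ = 1840·0.714·0.0364/0.00318 = 1.504e+04.
Re > 4000 → turbulent. ε/D = 1.9e-06/0.0364 = 5.22e-05; Haaland: 1/√f = -1.8 log₁₀[4.13e-06 + 0.000459] = 6.002, so f = 0.02776.

f ≈ 0.0278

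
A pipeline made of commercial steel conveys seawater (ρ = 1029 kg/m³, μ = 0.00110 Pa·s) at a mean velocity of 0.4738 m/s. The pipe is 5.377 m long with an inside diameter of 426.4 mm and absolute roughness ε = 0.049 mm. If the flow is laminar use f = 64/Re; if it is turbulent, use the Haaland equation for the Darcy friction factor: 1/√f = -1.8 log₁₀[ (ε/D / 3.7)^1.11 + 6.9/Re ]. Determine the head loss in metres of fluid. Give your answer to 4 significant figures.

h_f ≈ 0.002372 m

Reynolds number Re = ρVD/μ = 1029 · 0.4738 · 0.4264 / 0.0011 = 1.89e+05.
Re > 4000 → turbulent. Relative roughness ε/D = 4.9e-05/0.4264 = 0.000115. Haaland: 1/√f = -1.8 log₁₀[(0.000115/3.7)^1.11 + 6.9/1.89e+05] = -1.8 log₁₀[9.92e-06 + 3.65e-05] = 7.8, so f = 0.01644.
Darcy-Weisbach: ΔP = f(L/D)(ρV²/2) = 0.01644·(5.377/0.4264)·(1029·0.4738²/2) = 0.01644·12.61·115.5 = 23.94 Pa.
Head loss h_f = ΔP/(ρg) = 23.94/(1029·9.81) = 0.002372 m.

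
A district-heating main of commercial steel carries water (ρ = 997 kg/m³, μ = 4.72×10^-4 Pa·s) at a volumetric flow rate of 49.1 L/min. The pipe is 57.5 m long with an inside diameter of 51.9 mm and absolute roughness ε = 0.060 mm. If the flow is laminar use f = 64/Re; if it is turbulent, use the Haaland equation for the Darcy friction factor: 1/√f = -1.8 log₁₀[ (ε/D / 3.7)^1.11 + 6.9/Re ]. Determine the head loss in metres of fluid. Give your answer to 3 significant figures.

h_f ≈ 0.209 m

Q = 49.1 L/min = 49.1/60000 = 0.0008183 m³/s.
Cross-sectional area A = πD²/4 = π(0.0519)²/4 = 0.002116 m²; mean velocity V = Q/A = 0.0008183/0.002116 = 0.3868 m/s.
Reynolds number Re = ρVD/μ = 997 · 0.3868 · 0.0519 / 0.000472 = 4.241e+04.
Re > 4000 → turbulent. Relative roughness ε/D = 6e-05/0.0519 = 0.00116. Haaland: 1/√f = -1.8 log₁₀[(0.00116/3.7)^1.11 + 6.9/4.241e+04] = -1.8 log₁₀[0.000129 + 0.000163] = 6.364, so f = 0.02469.
Darcy-Weisbach: ΔP = f(L/D)(ρV²/2) = 0.02469·(57.5/0.0519)·(997·0.3868²/2) = 0.02469·1108·74.59 = 2040 Pa.
Head loss h_f = ΔP/(ρg) = 2040/(997·9.81) = 0.209 m.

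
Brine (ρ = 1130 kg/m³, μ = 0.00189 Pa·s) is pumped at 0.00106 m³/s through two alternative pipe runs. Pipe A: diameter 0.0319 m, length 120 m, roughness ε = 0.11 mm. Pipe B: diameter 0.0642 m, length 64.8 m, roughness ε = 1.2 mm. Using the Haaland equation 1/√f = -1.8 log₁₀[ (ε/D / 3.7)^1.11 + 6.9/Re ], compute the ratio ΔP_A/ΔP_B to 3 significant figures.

ΔP_A/ΔP_B ≈ 37.6

Pipe A: V = Q/A = 0.00106/0.0007992 = 1.326 m/s; Re = 2.53e+04; ε/D = 0.00345; Haaland → f = 0.03107; ΔP_A = f(L/D)(ρV²/2) = 1.162e+05 Pa.
Pipe B: V = Q/A = 0.00106/0.003237 = 0.3275 m/s; Re = 1.257e+04; ε/D = 0.0187; Haaland → f = 0.05051; ΔP_B = f(L/D)(ρV²/2) = 3088 Pa.
ΔP_A/ΔP_B = 1.162e+05/3088 = 37.6.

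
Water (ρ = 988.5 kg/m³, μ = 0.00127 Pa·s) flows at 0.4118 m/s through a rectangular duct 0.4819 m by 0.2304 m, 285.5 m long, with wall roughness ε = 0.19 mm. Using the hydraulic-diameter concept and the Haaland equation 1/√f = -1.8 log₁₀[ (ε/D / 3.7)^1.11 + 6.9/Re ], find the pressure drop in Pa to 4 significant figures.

ΔP ≈ 1575 Pa

Hydraulic diameter D_h = 4A/P = 4·(0.4819·0.2304)/(2·(0.4819+0.2304)) = 0.4441/1.425 = 0.3117 m.
Re = ρVD_h/μ = 988.5·0.4118·0.3117/0.00127 = 9.992e+04.
ε/D_h = 0.00019/0.3117 = 0.000609; Haaland gives 1/√f = -1.8 log₁₀[6.32e-05+6.91e-05] = 6.982, so f = 0.02052.
ΔP = f(L/D_h)(ρV²/2) = 0.02052·285.5/0.3117·83.81 = 1575 Pa.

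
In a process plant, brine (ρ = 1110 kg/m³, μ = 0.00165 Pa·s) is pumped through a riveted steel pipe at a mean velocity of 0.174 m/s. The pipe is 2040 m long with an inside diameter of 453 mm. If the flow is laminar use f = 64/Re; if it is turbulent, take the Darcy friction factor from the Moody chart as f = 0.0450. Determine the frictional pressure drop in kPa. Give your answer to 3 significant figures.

ΔP ≈ 3.41 kPa

Reynolds number Re = ρVD/μ = 1110 · 0.174 · 0.453 / 0.00165 = 5.303e+04.
Re > 4000 → turbulent; use the Moody-chart value f = 0.0450.
Darcy-Weisbach: ΔP = f(L/D)(ρV²/2) = 0.045·(2040/0.453)·(1110·0.174²/2) = 0.045·4503·16.8 = 3405 Pa.
ΔP = 3405 Pa = 3.41 kPa.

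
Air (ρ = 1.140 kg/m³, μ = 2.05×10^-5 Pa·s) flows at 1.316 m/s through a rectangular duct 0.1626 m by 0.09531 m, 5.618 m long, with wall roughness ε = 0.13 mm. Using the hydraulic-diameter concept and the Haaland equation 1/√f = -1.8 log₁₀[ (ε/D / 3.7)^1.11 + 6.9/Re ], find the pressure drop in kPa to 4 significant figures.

Hydraulic diameter D_h = 4A/P = 4·(0.1626·0.09531)/(2·(0.1626+0.09531)) = 0.06199/0.5158 = 0.1202 m.
Re = ρVD_h/μ = 1.14·1.316·0.1202/2.05e-05 = 8795.
ε/D_h = 0.00013/0.1202 = 0.00108; Haaland gives 1/√f = -1.8 log₁₀[0.000119+0.000785] = 5.479, so f = 0.03331.
ΔP = f(L/D_h)(ρV²/2) = 0.03331·5.618/0.1202·0.9872 = 1.537 Pa.
ΔP = 0.001537 kPa.

ΔP ≈ 0.001537 kPa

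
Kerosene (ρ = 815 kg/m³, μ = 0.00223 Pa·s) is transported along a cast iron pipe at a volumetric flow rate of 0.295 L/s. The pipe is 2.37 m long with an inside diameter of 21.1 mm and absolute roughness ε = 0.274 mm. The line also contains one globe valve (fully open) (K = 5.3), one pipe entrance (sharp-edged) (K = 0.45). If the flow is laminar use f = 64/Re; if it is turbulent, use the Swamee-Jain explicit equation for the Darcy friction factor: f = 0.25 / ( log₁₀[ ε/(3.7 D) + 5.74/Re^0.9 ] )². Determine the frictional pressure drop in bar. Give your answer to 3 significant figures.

ΔP ≈ 0.0328 bar

Q = 0.295 L/s = 0.295/1000 = 0.000295 m³/s.
Cross-sectional area A = πD²/4 = π(0.0211)²/4 = 0.0003497 m²; mean velocity V = Q/A = 0.000295/0.0003497 = 0.8437 m/s.
Reynolds number Re = ρVD/μ = 815 · 0.8437 · 0.0211 / 0.00223 = 6506.
Re > 4000 → turbulent. Relative roughness ε/D = 0.000274/0.0211 = 0.013. Swamee-Jain: f = 0.25/(log₁₀[0.013/3.7 + 5.74/6506^0.9])² = 0.25/(log₁₀[0.00351 + 0.00212])² = 0.25/(-2.249)² = 0.04941.
Total minor-loss coefficient ΣK = 1·5.3 + 1·0.45 = 5.75.
ΔP = [f·L/D + ΣK]·(ρV²/2) = [0.04941·2.37/0.0211 + 5.75]·(815·0.8437²/2) = [5.55 + 5.75]·290 = 3278 Pa.
ΔP = 3278 Pa = 0.0328 bar.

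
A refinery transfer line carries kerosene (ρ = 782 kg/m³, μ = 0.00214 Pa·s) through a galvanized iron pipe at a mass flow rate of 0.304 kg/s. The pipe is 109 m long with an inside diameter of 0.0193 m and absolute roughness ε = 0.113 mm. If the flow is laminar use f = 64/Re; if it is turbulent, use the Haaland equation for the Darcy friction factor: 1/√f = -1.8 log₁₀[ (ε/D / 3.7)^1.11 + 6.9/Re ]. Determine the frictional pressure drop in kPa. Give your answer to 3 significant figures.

ΔP ≈ 151 kPa

A = πD²/4 = π(0.0193)²/4 = 0.0002926 m²; mean velocity V = ṁ/(ρA) = 0.304/(782 · 0.0002926) = 1.329 m/s.
Reynolds number Re = ρVD/μ = 782 · 1.329 · 0.0193 / 0.00214 = 9372.
Re > 4000 → turbulent. Relative roughness ε/D = 0.000113/0.0193 = 0.00585. Haaland: 1/√f = -1.8 log₁₀[(0.00585/3.7)^1.11 + 6.9/9372] = -1.8 log₁₀[0.000778 + 0.000736] = 5.075, so f = 0.03882.
Darcy-Weisbach: ΔP = f(L/D)(ρV²/2) = 0.03882·(109/0.0193)·(782·1.329²/2) = 0.03882·5648·690.4 = 1.514e+05 Pa.
ΔP = 1.514e+05 Pa = 151 kPa.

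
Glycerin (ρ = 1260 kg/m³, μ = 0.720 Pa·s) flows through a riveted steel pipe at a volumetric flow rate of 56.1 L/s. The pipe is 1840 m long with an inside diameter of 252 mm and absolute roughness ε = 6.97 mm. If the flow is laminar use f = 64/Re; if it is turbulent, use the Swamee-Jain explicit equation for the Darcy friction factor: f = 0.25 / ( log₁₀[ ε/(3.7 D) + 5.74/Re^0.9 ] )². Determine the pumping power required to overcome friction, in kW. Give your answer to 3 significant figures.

P ≈ 42.1 kW

Q = 56.1 L/s = 56.1/1000 = 0.0561 m³/s.
Cross-sectional area A = πD²/4 = π(0.252)²/4 = 0.04988 m²; mean velocity V = Q/A = 0.0561/0.04988 = 1.125 m/s.
Reynolds number Re = ρVD/μ = 1260 · 1.125 · 0.252 / 0.72 = 496.
Re < 2300 → laminar flow, so f = 64/Re = 64/496 = 0.129 (the turbulent correlation is not needed).
Darcy-Weisbach: ΔP = f(L/D)(ρV²/2) = 0.129·(1840/0.252)·(1260·1.125²/2) = 0.129·7302·797 = 7.509e+05 Pa.
Pumping power P = QΔP = 0.0561·7.509e+05 = 42120 W = 42.1 kW.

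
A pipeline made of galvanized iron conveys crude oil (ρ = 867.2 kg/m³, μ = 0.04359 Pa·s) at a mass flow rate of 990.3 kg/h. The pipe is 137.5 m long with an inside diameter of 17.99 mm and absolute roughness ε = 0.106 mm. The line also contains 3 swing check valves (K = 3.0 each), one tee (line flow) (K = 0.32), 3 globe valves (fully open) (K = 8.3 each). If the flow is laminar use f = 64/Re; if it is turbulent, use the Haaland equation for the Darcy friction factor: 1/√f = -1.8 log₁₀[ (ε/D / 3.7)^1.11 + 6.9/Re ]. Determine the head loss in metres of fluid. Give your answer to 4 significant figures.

ṁ = 990.3 kg/h = 990.3/3600 = 0.2751 kg/s.
A = πD²/4 = π(0.01799)²/4 = 0.0002542 m²; mean velocity V = ṁ/(ρA) = 0.2751/(867.2 · 0.0002542) = 1.248 m/s.
Reynolds number Re = ρVD/μ = 867.2 · 1.248 · 0.01799 / 0.0436 = 446.6.
Re < 2300 → laminar flow, so f = 64/Re = 64/446.6 = 0.1433 (the turbulent correlation is not needed).
Total minor-loss coefficient ΣK = 3·3 + 1·0.32 + 3·8.3 = 34.2.
ΔP = [f·L/D + ΣK]·(ρV²/2) = [0.1433·137.5/0.01799 + 34.2]·(867.2·1.248²/2) = [1095 + 34.2]·675.3 = 7.627e+05 Pa.
Head loss h_f = ΔP/(ρg) = 7.627e+05/(867.2·9.81) = 89.65 m.

h_f ≈ 89.65 m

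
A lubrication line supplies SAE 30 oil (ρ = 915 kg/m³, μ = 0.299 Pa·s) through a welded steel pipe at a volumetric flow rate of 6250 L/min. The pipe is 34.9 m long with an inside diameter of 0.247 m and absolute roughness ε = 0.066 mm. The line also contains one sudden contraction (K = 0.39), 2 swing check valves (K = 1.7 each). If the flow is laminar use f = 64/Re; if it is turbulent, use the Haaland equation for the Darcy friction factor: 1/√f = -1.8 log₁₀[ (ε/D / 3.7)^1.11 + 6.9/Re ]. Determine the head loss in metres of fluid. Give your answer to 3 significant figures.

Q = 6250 L/min = 6250/60000 = 0.1042 m³/s.
Cross-sectional area A = πD²/4 = π(0.247)²/4 = 0.04792 m²; mean velocity V = Q/A = 0.1042/0.04792 = 2.174 m/s.
Reynolds number Re = ρVD/μ = 915 · 2.174 · 0.247 / 0.299 = 1643.
Re < 2300 → laminar flow, so f = 64/Re = 64/1643 = 0.03895 (the turbulent correlation is not needed).
Total minor-loss coefficient ΣK = 1·0.39 + 2·1.7 = 3.79.
ΔP = [f·L/D + ΣK]·(ρV²/2) = [0.03895·34.9/0.247 + 3.79]·(915·2.174²/2) = [5.503 + 3.79]·2162 = 2.009e+04 Pa.
Head loss h_f = ΔP/(ρg) = 2.009e+04/(915·9.81) = 2.24 m.

h_f ≈ 2.24 m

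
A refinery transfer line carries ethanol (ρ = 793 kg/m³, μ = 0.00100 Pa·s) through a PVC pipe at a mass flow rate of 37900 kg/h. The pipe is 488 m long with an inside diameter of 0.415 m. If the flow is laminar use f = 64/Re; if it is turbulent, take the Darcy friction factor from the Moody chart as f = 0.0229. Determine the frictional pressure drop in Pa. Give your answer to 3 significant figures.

ṁ = 37900 kg/h = 37900/3600 = 10.53 kg/s.
A = πD²/4 = π(0.415)²/4 = 0.1353 m²; mean velocity V = ṁ/(ρA) = 10.53/(793 · 0.1353) = 0.09815 m/s.
Reynolds number Re = ρVD/μ = 793 · 0.09815 · 0.415 / 0.001 = 3.23e+04.
Re > 4000 → turbulent; use the Moody-chart value f = 0.0229.
Darcy-Weisbach: ΔP = f(L/D)(ρV²/2) = 0.0229·(488/0.415)·(793·0.09815²/2) = 0.0229·1176·3.819 = 102.9 Pa.

ΔP ≈ 103 Pa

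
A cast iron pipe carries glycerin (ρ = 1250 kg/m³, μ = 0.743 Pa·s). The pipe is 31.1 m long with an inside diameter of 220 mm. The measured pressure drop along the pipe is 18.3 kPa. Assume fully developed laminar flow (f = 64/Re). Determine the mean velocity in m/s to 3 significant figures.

V ≈ 1.20 m/s

For laminar flow, f = 64/Re with Re = ρVD/μ, so Darcy-Weisbach reduces to ΔP = 32μLV/D². Solving for V: V = ΔP·D²/(32μL) = 1.83e+04·(0.22)²/(32·0.743·31.1) = 1.198 m/s.
Check: Re = ρVD/μ = 1250·1.198·0.22/0.743 = 443.3 < 2300, so the laminar assumption holds.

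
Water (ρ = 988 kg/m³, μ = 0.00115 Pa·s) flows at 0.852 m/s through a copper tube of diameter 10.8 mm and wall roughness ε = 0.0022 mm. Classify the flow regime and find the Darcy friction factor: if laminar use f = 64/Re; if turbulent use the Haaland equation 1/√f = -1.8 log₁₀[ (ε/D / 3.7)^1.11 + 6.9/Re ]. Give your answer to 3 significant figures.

Re = ρVD/μ = 988·0.852·0.0108/0.00115 = 7905.
Re > 4000 → turbulent. ε/D = 2.2e-06/0.0108 = 0.000204; Haaland: 1/√f = -1.8 log₁₀[1.87e-05 + 0.000873] = 5.49, so f = 0.03318.

f ≈ 0.0332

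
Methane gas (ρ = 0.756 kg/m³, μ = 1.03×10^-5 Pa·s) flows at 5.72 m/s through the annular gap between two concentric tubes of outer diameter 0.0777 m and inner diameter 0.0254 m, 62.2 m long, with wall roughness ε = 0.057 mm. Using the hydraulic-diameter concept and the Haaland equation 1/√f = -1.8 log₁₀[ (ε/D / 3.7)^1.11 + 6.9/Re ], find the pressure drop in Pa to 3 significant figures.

ΔP ≈ 402 Pa

Hydraulic diameter D_h = 4A/P = D_o - D_i = 0.0777 - 0.0254 = 0.0523 m.
Re = ρVD_h/μ = 0.756·5.72·0.0523/1.03e-05 = 2.196e+04.
ε/D_h = 5.7e-05/0.0523 = 0.00109; Haaland gives 1/√f = -1.8 log₁₀[0.00012+0.000314] = 6.051, so f = 0.02731.
ΔP = f(L/D_h)(ρV²/2) = 0.02731·62.2/0.0523·12.37 = 401.7 Pa.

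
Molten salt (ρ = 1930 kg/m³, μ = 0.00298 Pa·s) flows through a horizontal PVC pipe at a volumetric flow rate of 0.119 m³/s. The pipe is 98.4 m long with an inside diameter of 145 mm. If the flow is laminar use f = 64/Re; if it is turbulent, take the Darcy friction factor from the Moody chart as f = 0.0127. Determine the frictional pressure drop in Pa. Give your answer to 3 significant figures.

Cross-sectional area A = πD²/4 = π(0.145)²/4 = 0.01651 m²; mean velocity V = Q/A = 0.119/0.01651 = 7.206 m/s.
Reynolds number Re = ρVD/μ = 1930 · 7.206 · 0.145 / 0.00298 = 6.768e+05.
Re > 4000 → turbulent; use the Moody-chart value f = 0.0127.
Darcy-Weisbach: ΔP = f(L/D)(ρV²/2) = 0.0127·(98.4/0.145)·(1930·7.206²/2) = 0.0127·678.6·5.012e+04 = 4.319e+05 Pa.

ΔP ≈ 432000 Pa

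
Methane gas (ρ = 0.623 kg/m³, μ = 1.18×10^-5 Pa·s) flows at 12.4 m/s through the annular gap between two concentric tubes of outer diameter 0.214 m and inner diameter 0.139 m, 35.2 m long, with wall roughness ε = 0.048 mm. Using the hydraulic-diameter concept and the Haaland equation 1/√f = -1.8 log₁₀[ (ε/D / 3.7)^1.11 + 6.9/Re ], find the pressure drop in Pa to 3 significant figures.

ΔP ≈ 511 Pa

Hydraulic diameter D_h = 4A/P = D_o - D_i = 0.214 - 0.139 = 0.075 m.
Re = ρVD_h/μ = 0.623·12.4·0.075/1.18e-05 = 4.91e+04.
ε/D_h = 4.8e-05/0.075 = 0.00064; Haaland gives 1/√f = -1.8 log₁₀[6.67e-05+0.000141] = 6.63, so f = 0.02275.
ΔP = f(L/D_h)(ρV²/2) = 0.02275·35.2/0.075·47.9 = 511.3 Pa.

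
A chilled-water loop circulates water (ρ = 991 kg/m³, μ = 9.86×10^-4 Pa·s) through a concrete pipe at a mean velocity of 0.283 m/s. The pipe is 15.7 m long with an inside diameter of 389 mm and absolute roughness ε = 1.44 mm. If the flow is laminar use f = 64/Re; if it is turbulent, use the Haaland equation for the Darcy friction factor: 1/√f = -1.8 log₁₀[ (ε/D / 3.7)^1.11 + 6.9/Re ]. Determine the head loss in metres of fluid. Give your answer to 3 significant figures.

Reynolds number Re = ρVD/μ = 991 · 0.283 · 0.389 / 0.000986 = 1.106e+05.
Re > 4000 → turbulent. Relative roughness ε/D = 0.00144/0.389 = 0.0037. Haaland: 1/√f = -1.8 log₁₀[(0.0037/3.7)^1.11 + 6.9/1.106e+05] = -1.8 log₁₀[0.000468 + 6.24e-05] = 5.896, so f = 0.02877.
Darcy-Weisbach: ΔP = f(L/D)(ρV²/2) = 0.02877·(15.7/0.389)·(991·0.283²/2) = 0.02877·40.36·39.68 = 46.08 Pa.
Head loss h_f = ΔP/(ρg) = 46.08/(991·9.81) = 0.00474 m.

h_f ≈ 0.00474 m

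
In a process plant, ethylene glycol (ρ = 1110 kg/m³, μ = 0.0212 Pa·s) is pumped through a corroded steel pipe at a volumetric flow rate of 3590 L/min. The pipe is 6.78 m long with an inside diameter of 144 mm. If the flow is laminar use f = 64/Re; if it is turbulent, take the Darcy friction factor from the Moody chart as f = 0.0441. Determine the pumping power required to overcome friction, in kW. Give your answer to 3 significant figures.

Q = 3590 L/min = 3590/60000 = 0.05983 m³/s.
Cross-sectional area A = πD²/4 = π(0.144)²/4 = 0.01629 m²; mean velocity V = Q/A = 0.05983/0.01629 = 3.674 m/s.
Reynolds number Re = ρVD/μ = 1110 · 3.674 · 0.144 / 0.0212 = 2.77e+04.
Re > 4000 → turbulent; use the Moody-chart value f = 0.0441.
Darcy-Weisbach: ΔP = f(L/D)(ρV²/2) = 0.0441·(6.78/0.144)·(1110·3.674²/2) = 0.0441·47.08·7491 = 1.555e+04 Pa.
Pumping power P = QΔP = 0.05983·1.555e+04 = 930.7 W = 0.931 kW.

P ≈ 0.931 kW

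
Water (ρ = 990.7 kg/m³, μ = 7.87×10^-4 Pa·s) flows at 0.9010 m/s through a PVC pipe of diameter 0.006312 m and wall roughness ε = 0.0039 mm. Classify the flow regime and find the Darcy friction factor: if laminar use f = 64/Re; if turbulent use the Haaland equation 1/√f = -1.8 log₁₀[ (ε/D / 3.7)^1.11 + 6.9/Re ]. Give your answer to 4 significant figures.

Re = ρVD/μ = 990.7·0.901·0.006312/0.000787 = 7159.
Re > 4000 → turbulent. ε/D = 3.9e-06/0.006312 = 0.000618; Haaland: 1/√f = -1.8 log₁₀[6.41e-05 + 0.000964] = 5.378, so f = 0.03457.

f ≈ 0.03457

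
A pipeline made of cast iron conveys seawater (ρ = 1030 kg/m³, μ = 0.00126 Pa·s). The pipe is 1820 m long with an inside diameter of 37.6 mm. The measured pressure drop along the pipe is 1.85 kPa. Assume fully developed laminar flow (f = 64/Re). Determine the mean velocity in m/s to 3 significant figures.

For laminar flow, f = 64/Re with Re = ρVD/μ, so Darcy-Weisbach reduces to ΔP = 32μLV/D². Solving for V: V = ΔP·D²/(32μL) = 1850·(0.0376)²/(32·0.00126·1820) = 0.03564 m/s.
Check: Re = ρVD/μ = 1030·0.03564·0.0376/0.00126 = 1095 < 2300, so the laminar assumption holds.

V ≈ 0.0356 m/s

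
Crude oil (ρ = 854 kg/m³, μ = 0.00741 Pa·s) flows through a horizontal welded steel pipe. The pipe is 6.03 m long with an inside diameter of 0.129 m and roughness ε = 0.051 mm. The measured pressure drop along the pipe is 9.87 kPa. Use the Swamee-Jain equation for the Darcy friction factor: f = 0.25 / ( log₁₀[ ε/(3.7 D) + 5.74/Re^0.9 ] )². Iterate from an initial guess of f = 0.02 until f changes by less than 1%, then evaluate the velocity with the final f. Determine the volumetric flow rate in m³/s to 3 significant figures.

Q ≈ 0.0635 m³/s

Rearranging Darcy-Weisbach: V = √(2·ΔP·D/(f·L·ρ)). With ε/D = 5.1e-05/0.129 = 0.000395, iterate starting from f = 0.02:
  f = 0.02 → V = √(2·9870·0.129/(0.02·6.03·854)) = 4.972 m/s; Re = ρVD/μ = 7.393e+04; f → 0.02086
  f = 0.02086 → V = 4.869 m/s; Re = 7.239e+04; f → 0.02093
Converged (Δf/f < 1%). With the final f = 0.02093: V = √(2·9870·0.129/(0.02093·6.03·854)) = 4.861 m/s.
Q = V·A = 4.861·(π/4·0.129²) = 0.06353 m³/s = 0.0635 m³/s.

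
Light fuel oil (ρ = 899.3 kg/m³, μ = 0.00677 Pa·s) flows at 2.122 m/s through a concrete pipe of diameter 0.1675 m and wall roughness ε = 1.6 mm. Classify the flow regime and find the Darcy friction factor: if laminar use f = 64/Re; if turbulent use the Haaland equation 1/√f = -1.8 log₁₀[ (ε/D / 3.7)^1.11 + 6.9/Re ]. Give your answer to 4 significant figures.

f ≈ 0.03860

Re = ρVD/μ = 899.3·2.122·0.1675/0.00677 = 4.721e+04.
Re > 4000 → turbulent. ε/D = 0.0016/0.1675 = 0.00955; Haaland: 1/√f = -1.8 log₁₀[0.00134 + 0.000146] = 5.09, so f = 0.0386.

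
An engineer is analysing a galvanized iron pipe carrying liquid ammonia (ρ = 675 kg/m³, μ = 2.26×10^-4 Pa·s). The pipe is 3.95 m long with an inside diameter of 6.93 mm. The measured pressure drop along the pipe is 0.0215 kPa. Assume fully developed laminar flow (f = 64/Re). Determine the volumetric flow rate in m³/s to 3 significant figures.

Q ≈ 1.36×10^-6 m³/s

For laminar flow, f = 64/Re with Re = ρVD/μ, so Darcy-Weisbach reduces to ΔP = 32μLV/D². Solving for V: V = ΔP·D²/(32μL) = 21.5·(0.00693)²/(32·0.000226·3.95) = 0.03615 m/s.
Check: Re = ρVD/μ = 675·0.03615·0.00693/0.000226 = 748.1 < 2300, so the laminar assumption holds.
Q = V·A = 0.03615·(π/4·0.00693²) = 1.363e-06 m³/s = 1.36×10^-6 m³/s.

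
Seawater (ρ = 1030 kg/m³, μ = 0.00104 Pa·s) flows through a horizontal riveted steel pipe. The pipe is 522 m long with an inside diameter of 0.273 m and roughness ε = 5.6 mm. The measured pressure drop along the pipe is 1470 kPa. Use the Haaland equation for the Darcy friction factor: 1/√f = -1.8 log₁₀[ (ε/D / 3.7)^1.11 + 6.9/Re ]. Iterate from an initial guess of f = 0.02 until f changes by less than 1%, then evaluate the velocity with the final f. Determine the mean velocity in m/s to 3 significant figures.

Rearranging Darcy-Weisbach: V = √(2·ΔP·D/(f·L·ρ)). With ε/D = 0.0056/0.273 = 0.0205, iterate starting from f = 0.02:
  f = 0.02 → V = √(2·1.47e+06·0.273/(0.02·522·1030)) = 8.639 m/s; Re = ρVD/μ = 2.336e+06; f → 0.04923
  f = 0.04923 → V = 5.507 m/s; Re = 1.489e+06; f → 0.04924
Converged (Δf/f < 1%). With the final f = 0.04924: V = √(2·1.47e+06·0.273/(0.04924·522·1030)) = 5.506 m/s.

V ≈ 5.51 m/s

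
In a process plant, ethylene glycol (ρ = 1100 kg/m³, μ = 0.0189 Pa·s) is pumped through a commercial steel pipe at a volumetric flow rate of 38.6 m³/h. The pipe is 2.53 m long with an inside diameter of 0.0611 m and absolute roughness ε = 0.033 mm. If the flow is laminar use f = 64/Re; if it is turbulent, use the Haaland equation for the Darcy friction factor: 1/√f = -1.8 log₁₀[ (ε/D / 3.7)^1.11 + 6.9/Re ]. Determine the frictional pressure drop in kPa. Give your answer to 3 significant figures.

Q = 38.6 m³/h = 38.6/3600 = 0.01072 m³/s.
Cross-sectional area A = πD²/4 = π(0.0611)²/4 = 0.002932 m²; mean velocity V = Q/A = 0.01072/0.002932 = 3.657 m/s.
Reynolds number Re = ρVD/μ = 1100 · 3.657 · 0.0611 / 0.0189 = 1.3e+04.
Re > 4000 → turbulent. Relative roughness ε/D = 3.3e-05/0.0611 = 0.00054. Haaland: 1/√f = -1.8 log₁₀[(0.00054/3.7)^1.11 + 6.9/1.3e+04] = -1.8 log₁₀[5.53e-05 + 0.000531] = 5.818, so f = 0.02954.
Darcy-Weisbach: ΔP = f(L/D)(ρV²/2) = 0.02954·(2.53/0.0611)·(1100·3.657²/2) = 0.02954·41.41·7355 = 8997 Pa.
ΔP = 8997 Pa = 9.00 kPa.

ΔP ≈ 9.00 kPa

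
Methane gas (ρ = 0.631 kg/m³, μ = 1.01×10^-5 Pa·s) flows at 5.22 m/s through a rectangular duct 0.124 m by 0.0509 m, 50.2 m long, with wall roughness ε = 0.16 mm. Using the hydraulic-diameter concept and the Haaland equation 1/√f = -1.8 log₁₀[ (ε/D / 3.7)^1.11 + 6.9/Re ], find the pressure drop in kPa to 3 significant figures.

Hydraulic diameter D_h = 4A/P = 4·(0.124·0.0509)/(2·(0.124+0.0509)) = 0.02525/0.3498 = 0.07217 m.
Re = ρVD_h/μ = 0.631·5.22·0.07217/1.01e-05 = 2.354e+04.
ε/D_h = 0.00016/0.07217 = 0.00222; Haaland gives 1/√f = -1.8 log₁₀[0.000265+0.000293] = 5.856, so f = 0.02916.
ΔP = f(L/D_h)(ρV²/2) = 0.02916·50.2/0.07217·8.597 = 174.4 Pa.
ΔP = 0.174 kPa.

ΔP ≈ 0.174 kPa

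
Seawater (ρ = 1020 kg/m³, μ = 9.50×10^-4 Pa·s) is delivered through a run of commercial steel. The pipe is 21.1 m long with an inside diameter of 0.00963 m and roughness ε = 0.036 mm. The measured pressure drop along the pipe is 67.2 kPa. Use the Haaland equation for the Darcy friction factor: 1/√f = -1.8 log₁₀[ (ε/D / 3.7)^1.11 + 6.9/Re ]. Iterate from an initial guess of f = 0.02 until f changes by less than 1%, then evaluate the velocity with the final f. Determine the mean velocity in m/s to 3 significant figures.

Rearranging Darcy-Weisbach: V = √(2·ΔP·D/(f·L·ρ)). With ε/D = 3.6e-05/0.00963 = 0.00374, iterate starting from f = 0.02:
  f = 0.02 → V = √(2·6.72e+04·0.00963/(0.02·21.1·1020)) = 1.734 m/s; Re = ρVD/μ = 1.793e+04; f → 0.03282
  f = 0.03282 → V = 1.354 m/s; Re = 1.4e+04; f → 0.03395
  f = 0.03395 → V = 1.331 m/s; Re = 1.376e+04; f → 0.03404
Converged (Δf/f < 1%). With the final f = 0.03404: V = √(2·6.72e+04·0.00963/(0.03404·21.1·1020)) = 1.329 m/s.

V ≈ 1.33 m/s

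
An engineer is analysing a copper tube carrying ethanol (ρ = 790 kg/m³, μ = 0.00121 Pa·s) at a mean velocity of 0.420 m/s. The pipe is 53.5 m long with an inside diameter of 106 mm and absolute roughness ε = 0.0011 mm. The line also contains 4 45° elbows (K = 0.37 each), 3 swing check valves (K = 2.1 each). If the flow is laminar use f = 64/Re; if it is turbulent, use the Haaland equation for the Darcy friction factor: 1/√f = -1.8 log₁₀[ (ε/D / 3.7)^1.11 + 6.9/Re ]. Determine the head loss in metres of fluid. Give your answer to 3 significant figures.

h_f ≈ 0.177 m

Reynolds number Re = ρVD/μ = 790 · 0.42 · 0.106 / 0.00121 = 2.907e+04.
Re > 4000 → turbulent. Relative roughness ε/D = 1.1e-06/0.106 = 1.04e-05. Haaland: 1/√f = -1.8 log₁₀[(1.04e-05/3.7)^1.11 + 6.9/2.907e+04] = -1.8 log₁₀[6.87e-07 + 0.000237] = 6.522, so f = 0.02351.
Total minor-loss coefficient ΣK = 4·0.37 + 3·2.1 = 7.78.
ΔP = [f·L/D + ΣK]·(ρV²/2) = [0.02351·53.5/0.106 + 7.78]·(790·0.42²/2) = [11.87 + 7.78]·69.68 = 1369 Pa.
Head loss h_f = ΔP/(ρg) = 1369/(790·9.81) = 0.177 m.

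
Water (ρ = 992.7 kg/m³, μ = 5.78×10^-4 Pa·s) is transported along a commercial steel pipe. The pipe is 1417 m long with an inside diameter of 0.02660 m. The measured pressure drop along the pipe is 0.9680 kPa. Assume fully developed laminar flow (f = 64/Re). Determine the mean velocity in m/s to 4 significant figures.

V ≈ 0.02613 m/s

For laminar flow, f = 64/Re with Re = ρVD/μ, so Darcy-Weisbach reduces to ΔP = 32μLV/D². Solving for V: V = ΔP·D²/(32μL) = 968·(0.0266)²/(32·0.000578·1417) = 0.02613 m/s.
Check: Re = ρVD/μ = 992.7·0.02613·0.0266/0.000578 = 1194 < 2300, so the laminar assumption holds.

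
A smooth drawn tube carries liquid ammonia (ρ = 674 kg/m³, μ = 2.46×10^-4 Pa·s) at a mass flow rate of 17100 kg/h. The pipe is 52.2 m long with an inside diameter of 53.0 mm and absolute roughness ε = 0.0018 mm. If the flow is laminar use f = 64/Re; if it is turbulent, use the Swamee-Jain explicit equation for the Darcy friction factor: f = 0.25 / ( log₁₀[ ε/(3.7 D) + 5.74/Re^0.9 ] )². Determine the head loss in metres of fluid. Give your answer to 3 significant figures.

h_f ≈ 7.05 m

ṁ = 17100 kg/h = 17100/3600 = 4.75 kg/s.
A = πD²/4 = π(0.053)²/4 = 0.002206 m²; mean velocity V = ṁ/(ρA) = 4.75/(674 · 0.002206) = 3.194 m/s.
Reynolds number Re = ρVD/μ = 674 · 3.194 · 0.053 / 0.000246 = 4.639e+05.
Re > 4000 → turbulent. Relative roughness ε/D = 1.8e-06/0.053 = 3.4e-05. Swamee-Jain: f = 0.25/(log₁₀[3.4e-05/3.7 + 5.74/4.639e+05^0.9])² = 0.25/(log₁₀[9.18e-06 + 4.56e-05])² = 0.25/(-4.261)² = 0.01377.
Darcy-Weisbach: ΔP = f(L/D)(ρV²/2) = 0.01377·(52.2/0.053)·(674·3.194²/2) = 0.01377·984.9·3439 = 4.663e+04 Pa.
Head loss h_f = ΔP/(ρg) = 4.663e+04/(674·9.81) = 7.05 m.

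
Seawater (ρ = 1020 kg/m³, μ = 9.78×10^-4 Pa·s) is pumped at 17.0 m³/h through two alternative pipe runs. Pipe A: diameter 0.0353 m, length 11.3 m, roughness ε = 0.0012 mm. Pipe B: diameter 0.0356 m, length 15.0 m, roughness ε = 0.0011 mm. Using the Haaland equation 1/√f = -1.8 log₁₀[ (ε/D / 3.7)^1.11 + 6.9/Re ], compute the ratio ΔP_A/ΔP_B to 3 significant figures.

Pipe A: V = Q/A = 0.004722/0.0009787 = 4.825 m/s; Re = 1.776e+05; ε/D = 3.4e-05; Haaland → f = 0.01607; ΔP_A = f(L/D)(ρV²/2) = 6.107e+04 Pa.
Pipe B: V = Q/A = 0.004722/0.0009954 = 4.744 m/s; Re = 1.761e+05; ε/D = 3.09e-05; Haaland → f = 0.01607; ΔP_B = f(L/D)(ρV²/2) = 7.773e+04 Pa.
ΔP_A/ΔP_B = 6.107e+04/7.773e+04 = 0.786.

ΔP_A/ΔP_B ≈ 0.786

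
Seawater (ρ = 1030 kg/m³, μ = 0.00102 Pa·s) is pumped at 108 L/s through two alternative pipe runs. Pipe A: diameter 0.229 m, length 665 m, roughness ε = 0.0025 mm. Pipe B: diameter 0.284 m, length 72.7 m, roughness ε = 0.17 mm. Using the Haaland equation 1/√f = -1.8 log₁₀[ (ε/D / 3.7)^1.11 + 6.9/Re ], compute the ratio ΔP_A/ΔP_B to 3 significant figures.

Pipe A: V = Q/A = 0.108/0.04119 = 2.622 m/s; Re = 6.064e+05; ε/D = 1.09e-05; Haaland → f = 0.01277; ΔP_A = f(L/D)(ρV²/2) = 1.313e+05 Pa.
Pipe B: V = Q/A = 0.108/0.06335 = 1.705 m/s; Re = 4.889e+05; ε/D = 0.000599; Haaland → f = 0.01819; ΔP_B = f(L/D)(ρV²/2) = 6971 Pa.
ΔP_A/ΔP_B = 1.313e+05/6971 = 18.8.

ΔP_A/ΔP_B ≈ 18.8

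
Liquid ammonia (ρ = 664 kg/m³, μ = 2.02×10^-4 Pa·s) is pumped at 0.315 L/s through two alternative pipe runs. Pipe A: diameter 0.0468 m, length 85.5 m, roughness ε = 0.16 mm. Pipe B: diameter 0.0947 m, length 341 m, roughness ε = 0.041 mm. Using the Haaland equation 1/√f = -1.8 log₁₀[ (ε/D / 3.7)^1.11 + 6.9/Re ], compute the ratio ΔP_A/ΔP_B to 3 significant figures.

Pipe A: V = Q/A = 0.000315/0.00172 = 0.1831 m/s; Re = 2.817e+04; ε/D = 0.00342; Haaland → f = 0.03068; ΔP_A = f(L/D)(ρV²/2) = 624 Pa.
Pipe B: V = Q/A = 0.000315/0.007044 = 0.04472 m/s; Re = 1.392e+04; ε/D = 0.000433; Haaland → f = 0.02889; ΔP_B = f(L/D)(ρV²/2) = 69.08 Pa.
ΔP_A/ΔP_B = 624/69.08 = 9.03.

ΔP_A/ΔP_B ≈ 9.03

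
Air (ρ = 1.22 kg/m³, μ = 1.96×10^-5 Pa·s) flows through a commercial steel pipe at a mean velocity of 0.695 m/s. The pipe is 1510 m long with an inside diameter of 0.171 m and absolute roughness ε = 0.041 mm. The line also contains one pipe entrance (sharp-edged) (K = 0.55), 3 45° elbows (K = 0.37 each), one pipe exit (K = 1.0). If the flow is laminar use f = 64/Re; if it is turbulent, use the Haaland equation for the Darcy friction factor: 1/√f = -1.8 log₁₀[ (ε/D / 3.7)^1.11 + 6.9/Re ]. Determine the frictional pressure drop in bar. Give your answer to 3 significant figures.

ΔP ≈ 8.88×10^-4 bar

Reynolds number Re = ρVD/μ = 1.22 · 0.695 · 0.171 / 1.96e-05 = 7397.
Re > 4000 → turbulent. Relative roughness ε/D = 4.1e-05/0.171 = 0.00024. Haaland: 1/√f = -1.8 log₁₀[(0.00024/3.7)^1.11 + 6.9/7397] = -1.8 log₁₀[2.24e-05 + 0.000933] = 5.436, so f = 0.03384.
Total minor-loss coefficient ΣK = 1·0.55 + 3·0.37 + 1·1 = 2.66.
ΔP = [f·L/D + ΣK]·(ρV²/2) = [0.03384·1510/0.171 + 2.66]·(1.22·0.695²/2) = [298.8 + 2.66]·0.2946 = 88.84 Pa.
ΔP = 88.84 Pa = 8.88×10^-4 bar.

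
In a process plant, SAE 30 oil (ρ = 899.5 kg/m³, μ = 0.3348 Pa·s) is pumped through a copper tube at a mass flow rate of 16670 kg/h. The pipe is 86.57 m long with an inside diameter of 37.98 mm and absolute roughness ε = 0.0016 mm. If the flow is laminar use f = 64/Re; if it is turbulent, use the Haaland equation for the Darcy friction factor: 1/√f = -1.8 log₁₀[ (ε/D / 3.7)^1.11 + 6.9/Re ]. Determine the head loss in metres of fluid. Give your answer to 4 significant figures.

h_f ≈ 331.1 m

ṁ = 16670 kg/h = 16670/3600 = 4.631 kg/s.
A = πD²/4 = π(0.03798)²/4 = 0.001133 m²; mean velocity V = ṁ/(ρA) = 4.631/(899.5 · 0.001133) = 4.544 m/s.
Reynolds number Re = ρVD/μ = 899.5 · 4.544 · 0.03798 / 0.335 = 463.7.
Re < 2300 → laminar flow, so f = 64/Re = 64/463.7 = 0.138 (the turbulent correlation is not needed).
Darcy-Weisbach: ΔP = f(L/D)(ρV²/2) = 0.138·(86.57/0.03798)·(899.5·4.544²/2) = 0.138·2279·9286 = 2.922e+06 Pa.
Head loss h_f = ΔP/(ρg) = 2.922e+06/(899.5·9.81) = 331.1 m.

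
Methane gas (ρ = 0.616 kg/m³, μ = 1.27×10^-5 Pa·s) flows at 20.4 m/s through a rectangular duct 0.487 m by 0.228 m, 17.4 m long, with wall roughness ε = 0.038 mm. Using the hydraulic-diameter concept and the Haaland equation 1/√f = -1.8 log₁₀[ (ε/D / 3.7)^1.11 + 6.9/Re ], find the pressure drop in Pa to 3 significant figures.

Hydraulic diameter D_h = 4A/P = 4·(0.487·0.228)/(2·(0.487+0.228)) = 0.4441/1.43 = 0.3106 m.
Re = ρVD_h/μ = 0.616·20.4·0.3106/1.27e-05 = 3.073e+05.
ε/D_h = 3.8e-05/0.3106 = 0.000122; Haaland gives 1/√f = -1.8 log₁₀[1.06e-05+2.25e-05] = 8.065, so f = 0.01538.
ΔP = f(L/D_h)(ρV²/2) = 0.01538·17.4/0.3106·128.2 = 110.4 Pa.

ΔP ≈ 110 Pa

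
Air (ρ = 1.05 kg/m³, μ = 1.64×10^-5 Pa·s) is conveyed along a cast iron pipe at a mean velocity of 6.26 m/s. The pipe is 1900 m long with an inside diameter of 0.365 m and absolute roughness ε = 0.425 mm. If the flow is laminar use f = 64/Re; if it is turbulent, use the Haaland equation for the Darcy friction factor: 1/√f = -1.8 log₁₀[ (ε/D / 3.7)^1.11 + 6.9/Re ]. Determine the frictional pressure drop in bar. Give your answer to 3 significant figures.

ΔP ≈ 0.0235 bar

Reynolds number Re = ρVD/μ = 1.05 · 6.26 · 0.365 / 1.64e-05 = 1.463e+05.
Re > 4000 → turbulent. Relative roughness ε/D = 0.000425/0.365 = 0.00116. Haaland: 1/√f = -1.8 log₁₀[(0.00116/3.7)^1.11 + 6.9/1.463e+05] = -1.8 log₁₀[0.00013 + 4.72e-05] = 6.755, so f = 0.02192.
Darcy-Weisbach: ΔP = f(L/D)(ρV²/2) = 0.02192·(1900/0.365)·(1.05·6.26²/2) = 0.02192·5205·20.57 = 2347 Pa.
ΔP = 2347 Pa = 0.0235 bar.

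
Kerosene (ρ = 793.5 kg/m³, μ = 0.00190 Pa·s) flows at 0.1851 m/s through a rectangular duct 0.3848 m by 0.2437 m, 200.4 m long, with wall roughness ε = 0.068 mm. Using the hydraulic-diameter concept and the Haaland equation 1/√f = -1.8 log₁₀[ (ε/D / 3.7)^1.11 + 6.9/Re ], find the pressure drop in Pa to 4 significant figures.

Hydraulic diameter D_h = 4A/P = 4·(0.3848·0.2437)/(2·(0.3848+0.2437)) = 0.3751/1.257 = 0.2984 m.
Re = ρVD_h/μ = 793.5·0.1851·0.2984/0.0019 = 2.307e+04.
ε/D_h = 6.8e-05/0.2984 = 0.000228; Haaland gives 1/√f = -1.8 log₁₀[2.12e-05+0.000299] = 6.29, so f = 0.02528.
ΔP = f(L/D_h)(ρV²/2) = 0.02528·200.4/0.2984·13.59 = 230.7 Pa.

ΔP ≈ 230.7 Pa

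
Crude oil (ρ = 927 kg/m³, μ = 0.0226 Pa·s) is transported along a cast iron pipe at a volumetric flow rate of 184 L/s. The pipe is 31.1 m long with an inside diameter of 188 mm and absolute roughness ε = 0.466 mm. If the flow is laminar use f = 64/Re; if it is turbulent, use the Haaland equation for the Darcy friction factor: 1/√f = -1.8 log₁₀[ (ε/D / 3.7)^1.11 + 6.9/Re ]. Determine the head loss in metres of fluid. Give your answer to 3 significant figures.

h_f ≈ 10.1 m

Q = 184 L/s = 184/1000 = 0.184 m³/s.
Cross-sectional area A = πD²/4 = π(0.188)²/4 = 0.02776 m²; mean velocity V = Q/A = 0.184/0.02776 = 6.628 m/s.
Reynolds number Re = ρVD/μ = 927 · 6.628 · 0.188 / 0.0226 = 5.111e+04.
Re > 4000 → turbulent. Relative roughness ε/D = 0.000466/0.188 = 0.00248. Haaland: 1/√f = -1.8 log₁₀[(0.00248/3.7)^1.11 + 6.9/5.111e+04] = -1.8 log₁₀[0.0003 + 0.000135] = 6.051, so f = 0.02731.
Darcy-Weisbach: ΔP = f(L/D)(ρV²/2) = 0.02731·(31.1/0.188)·(927·6.628²/2) = 0.02731·165.4·2.036e+04 = 9.201e+04 Pa.
Head loss h_f = ΔP/(ρg) = 9.201e+04/(927·9.81) = 10.1 m.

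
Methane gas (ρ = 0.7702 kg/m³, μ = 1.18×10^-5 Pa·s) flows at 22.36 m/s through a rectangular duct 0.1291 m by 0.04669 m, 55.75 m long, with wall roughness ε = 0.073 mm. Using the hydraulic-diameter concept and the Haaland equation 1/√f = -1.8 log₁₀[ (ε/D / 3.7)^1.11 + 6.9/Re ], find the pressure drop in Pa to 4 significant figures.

Hydraulic diameter D_h = 4A/P = 4·(0.1291·0.04669)/(2·(0.1291+0.04669)) = 0.02411/0.3516 = 0.06858 m.
Re = ρVD_h/μ = 0.7702·22.36·0.06858/1.18e-05 = 1.001e+05.
ε/D_h = 7.3e-05/0.06858 = 0.00106; Haaland gives 1/√f = -1.8 log₁₀[0.000117+6.89e-05] = 6.714, so f = 0.02219.
ΔP = f(L/D_h)(ρV²/2) = 0.02219·55.75/0.06858·192.5 = 3473 Pa.

ΔP ≈ 3473 Pa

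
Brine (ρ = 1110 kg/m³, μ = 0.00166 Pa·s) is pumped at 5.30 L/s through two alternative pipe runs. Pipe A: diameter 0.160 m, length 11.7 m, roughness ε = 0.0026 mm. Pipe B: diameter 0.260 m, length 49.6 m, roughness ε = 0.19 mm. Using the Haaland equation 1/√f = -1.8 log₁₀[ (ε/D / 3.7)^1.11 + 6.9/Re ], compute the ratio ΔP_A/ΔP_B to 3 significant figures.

Pipe A: V = Q/A = 0.0053/0.02011 = 0.2636 m/s; Re = 2.82e+04; ε/D = 1.62e-05; Haaland → f = 0.02369; ΔP_A = f(L/D)(ρV²/2) = 66.81 Pa.
Pipe B: V = Q/A = 0.0053/0.05309 = 0.09982 m/s; Re = 1.736e+04; ε/D = 0.000731; Haaland → f = 0.02794; ΔP_B = f(L/D)(ρV²/2) = 29.48 Pa.
ΔP_A/ΔP_B = 66.81/29.48 = 2.27.

ΔP_A/ΔP_B ≈ 2.27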